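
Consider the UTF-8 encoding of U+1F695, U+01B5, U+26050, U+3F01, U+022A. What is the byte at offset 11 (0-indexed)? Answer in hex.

0xBC

U+1F695 → 4-byte form F0 9F 9A 95 at offsets 0–3.
U+01B5 → 2-byte form C6 B5 at offsets 4–5.
U+26050 → 4-byte form F0 A6 81 90 at offsets 6–9.
U+3F01 → 3-byte form E3 BC 81 at offsets 10–12.
Offset 11 falls in char 4's range; it's byte 2 of E3 BC 81 = 0xBC.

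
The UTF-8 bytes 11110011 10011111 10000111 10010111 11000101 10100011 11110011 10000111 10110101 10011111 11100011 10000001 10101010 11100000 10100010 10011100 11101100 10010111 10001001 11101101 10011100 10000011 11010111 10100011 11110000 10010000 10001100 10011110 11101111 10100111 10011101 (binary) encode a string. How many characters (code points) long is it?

Byte at offset 0: 0xF3 = 11110011 → 4-byte char (#1). Advance 4.
Byte at offset 4: 0xC5 = 11000101 → 2-byte char (#2). Advance 2.
Byte at offset 6: 0xF3 = 11110011 → 4-byte char (#3). Advance 4.
Byte at offset 10: 0xE3 = 11100011 → 3-byte char (#4). Advance 3.
Byte at offset 13: 0xE0 = 11100000 → 3-byte char (#5). Advance 3.
Byte at offset 16: 0xEC = 11101100 → 3-byte char (#6). Advance 3.
Byte at offset 19: 0xED = 11101101 → 3-byte char (#7). Advance 3.
Byte at offset 22: 0xD7 = 11010111 → 2-byte char (#8). Advance 2.
Byte at offset 24: 0xF0 = 11110000 → 4-byte char (#9). Advance 4.
Byte at offset 28: 0xEF = 11101111 → 3-byte char (#10). Advance 3.
Reached end at offset 31 after 10 code points.

10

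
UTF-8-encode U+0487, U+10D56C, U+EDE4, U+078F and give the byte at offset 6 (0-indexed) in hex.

0xEE

U+0487 → 2-byte form D2 87 at offsets 0–1.
U+10D56C → 4-byte form F4 8D 95 AC at offsets 2–5.
U+EDE4 → 3-byte form EE B7 A4 at offsets 6–8.
Offset 6 falls in char 3's range; it's byte 1 of EE B7 A4 = 0xEE.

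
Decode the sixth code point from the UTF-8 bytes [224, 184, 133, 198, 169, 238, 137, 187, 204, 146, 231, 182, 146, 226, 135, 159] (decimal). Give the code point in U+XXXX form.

Offset 0: leading byte 0xE0 = 11100000 → 3-byte char #1 = E0 B8 85.
Offset 3: leading byte 0xC6 = 11000110 → 2-byte char #2 = C6 A9.
Offset 5: leading byte 0xEE = 11101110 → 3-byte char #3 = EE 89 BB.
Offset 8: leading byte 0xCC = 11001100 → 2-byte char #4 = CC 92.
Offset 10: leading byte 0xE7 = 11100111 → 3-byte char #5 = E7 B6 92.
Offset 13: leading byte 0xE2 = 11100010 → 3-byte char #6 = E2 87 9F.
Leading byte 0xE2 = 11100010 matches 1110xxxx → 3-byte sequence.
Byte 1: 0xE2 = 11100010, payload 0010 (4 bits).
Byte 2: 0x87 = 10000111 (10xxxxxx ✓), payload 000111.
Byte 3: 0x9F = 10011111 (10xxxxxx ✓), payload 011111.
Concatenate: 0010000111011111 = 0x21DF (16 bits → U+21DF).

U+21DF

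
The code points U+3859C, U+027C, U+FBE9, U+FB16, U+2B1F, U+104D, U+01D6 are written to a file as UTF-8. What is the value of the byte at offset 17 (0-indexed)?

0x8D

U+3859C → 4-byte form F0 B8 96 9C at offsets 0–3.
U+027C → 2-byte form C9 BC at offsets 4–5.
U+FBE9 → 3-byte form EF AF A9 at offsets 6–8.
U+FB16 → 3-byte form EF AC 96 at offsets 9–11.
U+2B1F → 3-byte form E2 AC 9F at offsets 12–14.
U+104D → 3-byte form E1 81 8D at offsets 15–17.
Offset 17 falls in char 6's range; it's byte 3 of E1 81 8D = 0x8D.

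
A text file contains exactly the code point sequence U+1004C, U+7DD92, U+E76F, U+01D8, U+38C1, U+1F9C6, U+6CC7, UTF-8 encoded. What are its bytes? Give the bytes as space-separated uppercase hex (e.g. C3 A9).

F0 90 81 8C F1 BD B6 92 EE 9D AF C7 98 E3 A3 81 F0 9F A7 86 E6 B3 87

U+1004C: 4-byte form → F0 90 81 8C.
U+7DD92: 4-byte form → F1 BD B6 92.
U+E76F: 3-byte form → EE 9D AF.
U+01D8: 2-byte form → C7 98.
U+38C1: 3-byte form → E3 A3 81.
U+1F9C6: 4-byte form → F0 9F A7 86.
U+6CC7: 3-byte form → E6 B3 87.
Concatenated (23 bytes): F0 90 81 8C F1 BD B6 92 EE 9D AF C7 98 E3 A3 81 F0 9F A7 86 E6 B3 87.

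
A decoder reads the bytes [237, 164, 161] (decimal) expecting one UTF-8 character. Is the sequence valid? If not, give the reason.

invalid (encodes a surrogate (U+D800–U+DFFF))

Structurally a 3-byte sequence; payload = 0xD921.
But 0xD921 is in U+D800–U+DFFF, the surrogate range. Surrogates are not Unicode scalar values and are forbidden in UTF-8.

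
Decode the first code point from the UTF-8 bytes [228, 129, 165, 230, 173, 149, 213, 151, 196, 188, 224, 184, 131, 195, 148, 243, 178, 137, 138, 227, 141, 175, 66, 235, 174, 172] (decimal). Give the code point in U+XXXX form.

U+4065

Offset 0: leading byte 0xE4 = 11100100 → 3-byte char #1 = E4 81 A5.
Leading byte 0xE4 = 11100100 matches 1110xxxx → 3-byte sequence.
Byte 1: 0xE4 = 11100100, payload 0100 (4 bits).
Byte 2: 0x81 = 10000001 (10xxxxxx ✓), payload 000001.
Byte 3: 0xA5 = 10100101 (10xxxxxx ✓), payload 100101.
Concatenate: 0100000001100101 = 0x4065 (16 bits → U+4065).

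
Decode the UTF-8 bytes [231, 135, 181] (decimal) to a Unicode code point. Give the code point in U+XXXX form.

Leading byte 0xE7 = 11100111 matches 1110xxxx → 3-byte sequence.
Byte 1: 0xE7 = 11100111, payload 0111 (4 bits).
Byte 2: 0x87 = 10000111 (10xxxxxx ✓), payload 000111.
Byte 3: 0xB5 = 10110101 (10xxxxxx ✓), payload 110101.
Concatenate: 0111000111110101 = 0x71F5 (16 bits → U+71F5).

U+71F5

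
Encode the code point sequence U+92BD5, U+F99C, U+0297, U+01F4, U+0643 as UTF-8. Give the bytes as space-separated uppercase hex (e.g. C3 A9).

U+92BD5: 4-byte form → F2 92 AF 95.
U+F99C: 3-byte form → EF A6 9C.
U+0297: 2-byte form → CA 97.
U+01F4: 2-byte form → C7 B4.
U+0643: 2-byte form → D9 83.
Concatenated (13 bytes): F2 92 AF 95 EF A6 9C CA 97 C7 B4 D9 83.

F2 92 AF 95 EF A6 9C CA 97 C7 B4 D9 83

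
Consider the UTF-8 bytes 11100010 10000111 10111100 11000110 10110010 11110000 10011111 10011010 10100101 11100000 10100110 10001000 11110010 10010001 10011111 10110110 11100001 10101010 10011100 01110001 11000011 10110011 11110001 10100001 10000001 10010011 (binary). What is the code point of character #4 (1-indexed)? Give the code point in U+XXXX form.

U+0988

Offset 0: leading byte 0xE2 = 11100010 → 3-byte char #1 = E2 87 BC.
Offset 3: leading byte 0xC6 = 11000110 → 2-byte char #2 = C6 B2.
Offset 5: leading byte 0xF0 = 11110000 → 4-byte char #3 = F0 9F 9A A5.
Offset 9: leading byte 0xE0 = 11100000 → 3-byte char #4 = E0 A6 88.
Leading byte 0xE0 = 11100000 matches 1110xxxx → 3-byte sequence.
Byte 1: 0xE0 = 11100000, payload 0000 (4 bits).
Byte 2: 0xA6 = 10100110 (10xxxxxx ✓), payload 100110.
Byte 3: 0x88 = 10001000 (10xxxxxx ✓), payload 001000.
Concatenate: 0000100110001000 = 0x988 (16 bits → U+0988).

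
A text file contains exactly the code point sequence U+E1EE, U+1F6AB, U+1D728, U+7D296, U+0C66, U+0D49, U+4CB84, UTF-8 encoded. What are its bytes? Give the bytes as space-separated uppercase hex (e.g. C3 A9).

EE 87 AE F0 9F 9A AB F0 9D 9C A8 F1 BD 8A 96 E0 B1 A6 E0 B5 89 F1 8C AE 84

U+E1EE: 3-byte form → EE 87 AE.
U+1F6AB: 4-byte form → F0 9F 9A AB.
U+1D728: 4-byte form → F0 9D 9C A8.
U+7D296: 4-byte form → F1 BD 8A 96.
U+0C66: 3-byte form → E0 B1 A6.
U+0D49: 3-byte form → E0 B5 89.
U+4CB84: 4-byte form → F1 8C AE 84.
Concatenated (25 bytes): EE 87 AE F0 9F 9A AB F0 9D 9C A8 F1 BD 8A 96 E0 B1 A6 E0 B5 89 F1 8C AE 84.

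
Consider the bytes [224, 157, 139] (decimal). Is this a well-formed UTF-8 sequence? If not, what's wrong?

invalid (overlong encoding)

Leading byte 0xE0 = 11100000 → 3-byte form.
Continuation bytes all match 10xxxxxx. Payload decodes to 0x74B.
But 0x74B < 0x800, the minimum for a 3-byte sequence — this is an overlong encoding.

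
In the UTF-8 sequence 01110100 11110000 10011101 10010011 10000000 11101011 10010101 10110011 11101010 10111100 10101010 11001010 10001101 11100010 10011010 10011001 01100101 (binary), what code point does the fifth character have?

Offset 0: leading byte 0x74 = 01110100 → 1-byte char #1 = 74.
Offset 1: leading byte 0xF0 = 11110000 → 4-byte char #2 = F0 9D 93 80.
Offset 5: leading byte 0xEB = 11101011 → 3-byte char #3 = EB 95 B3.
Offset 8: leading byte 0xEA = 11101010 → 3-byte char #4 = EA BC AA.
Offset 11: leading byte 0xCA = 11001010 → 2-byte char #5 = CA 8D.
Leading byte 0xCA = 11001010 matches 110xxxxx → 2-byte sequence.
Byte 1: 0xCA = 11001010, payload 01010 (5 bits).
Byte 2: 0x8D = 10001101 (10xxxxxx ✓), payload 001101.
Concatenate: 01010001101 = 0x28D (11 bits → U+028D).

U+028D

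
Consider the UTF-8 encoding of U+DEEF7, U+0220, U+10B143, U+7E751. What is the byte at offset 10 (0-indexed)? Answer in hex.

U+DEEF7 → 4-byte form F3 9E BB B7 at offsets 0–3.
U+0220 → 2-byte form C8 A0 at offsets 4–5.
U+10B143 → 4-byte form F4 8B 85 83 at offsets 6–9.
U+7E751 → 4-byte form F1 BE 9D 91 at offsets 10–13.
Offset 10 falls in char 4's range; it's byte 1 of F1 BE 9D 91 = 0xF1.

0xF1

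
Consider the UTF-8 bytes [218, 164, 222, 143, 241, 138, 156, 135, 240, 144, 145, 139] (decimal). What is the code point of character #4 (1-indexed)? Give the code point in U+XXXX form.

U+1044B

Offset 0: leading byte 0xDA = 11011010 → 2-byte char #1 = DA A4.
Offset 2: leading byte 0xDE = 11011110 → 2-byte char #2 = DE 8F.
Offset 4: leading byte 0xF1 = 11110001 → 4-byte char #3 = F1 8A 9C 87.
Offset 8: leading byte 0xF0 = 11110000 → 4-byte char #4 = F0 90 91 8B.
Leading byte 0xF0 = 11110000 matches 11110xxx → 4-byte sequence.
Byte 1: 0xF0 = 11110000, payload 000 (3 bits).
Byte 2: 0x90 = 10010000 (10xxxxxx ✓), payload 010000.
Byte 3: 0x91 = 10010001 (10xxxxxx ✓), payload 010001.
Byte 4: 0x8B = 10001011 (10xxxxxx ✓), payload 001011.
Concatenate: 000010000010001001011 = 0x1044B (21 bits → U+1044B).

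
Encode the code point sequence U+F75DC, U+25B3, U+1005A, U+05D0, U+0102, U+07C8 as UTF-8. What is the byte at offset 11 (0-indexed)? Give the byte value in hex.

0xD7

U+F75DC → 4-byte form F3 B7 97 9C at offsets 0–3.
U+25B3 → 3-byte form E2 96 B3 at offsets 4–6.
U+1005A → 4-byte form F0 90 81 9A at offsets 7–10.
U+05D0 → 2-byte form D7 90 at offsets 11–12.
Offset 11 falls in char 4's range; it's byte 1 of D7 90 = 0xD7.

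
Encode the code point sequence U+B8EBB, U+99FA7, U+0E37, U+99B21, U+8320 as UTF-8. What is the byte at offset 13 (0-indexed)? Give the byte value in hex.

U+B8EBB → 4-byte form F2 B8 BA BB at offsets 0–3.
U+99FA7 → 4-byte form F2 99 BE A7 at offsets 4–7.
U+0E37 → 3-byte form E0 B8 B7 at offsets 8–10.
U+99B21 → 4-byte form F2 99 AC A1 at offsets 11–14.
Offset 13 falls in char 4's range; it's byte 3 of F2 99 AC A1 = 0xAC.

0xAC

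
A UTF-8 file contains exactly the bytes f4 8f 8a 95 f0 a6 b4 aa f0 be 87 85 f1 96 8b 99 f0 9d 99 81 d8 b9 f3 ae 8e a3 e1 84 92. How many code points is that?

Byte at offset 0: 0xF4 = 11110100 → 4-byte char (#1). Advance 4.
Byte at offset 4: 0xF0 = 11110000 → 4-byte char (#2). Advance 4.
Byte at offset 8: 0xF0 = 11110000 → 4-byte char (#3). Advance 4.
Byte at offset 12: 0xF1 = 11110001 → 4-byte char (#4). Advance 4.
Byte at offset 16: 0xF0 = 11110000 → 4-byte char (#5). Advance 4.
Byte at offset 20: 0xD8 = 11011000 → 2-byte char (#6). Advance 2.
Byte at offset 22: 0xF3 = 11110011 → 4-byte char (#7). Advance 4.
Byte at offset 26: 0xE1 = 11100001 → 3-byte char (#8). Advance 3.
Reached end at offset 29 after 8 code points.

8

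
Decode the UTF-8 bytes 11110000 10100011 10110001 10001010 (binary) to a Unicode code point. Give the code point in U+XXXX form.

U+23C4A

Leading byte 0xF0 = 11110000 matches 11110xxx → 4-byte sequence.
Byte 1: 0xF0 = 11110000, payload 000 (3 bits).
Byte 2: 0xA3 = 10100011 (10xxxxxx ✓), payload 100011.
Byte 3: 0xB1 = 10110001 (10xxxxxx ✓), payload 110001.
Byte 4: 0x8A = 10001010 (10xxxxxx ✓), payload 001010.
Concatenate: 000100011110001001010 = 0x23C4A (21 bits → U+23C4A).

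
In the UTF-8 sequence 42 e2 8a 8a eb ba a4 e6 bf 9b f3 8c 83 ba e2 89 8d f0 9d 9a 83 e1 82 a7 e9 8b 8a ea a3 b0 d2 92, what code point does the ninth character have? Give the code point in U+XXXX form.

U+92CA

Offset 0: leading byte 0x42 = 01000010 → 1-byte char #1 = 42.
Offset 1: leading byte 0xE2 = 11100010 → 3-byte char #2 = E2 8A 8A.
Offset 4: leading byte 0xEB = 11101011 → 3-byte char #3 = EB BA A4.
Offset 7: leading byte 0xE6 = 11100110 → 3-byte char #4 = E6 BF 9B.
Offset 10: leading byte 0xF3 = 11110011 → 4-byte char #5 = F3 8C 83 BA.
Offset 14: leading byte 0xE2 = 11100010 → 3-byte char #6 = E2 89 8D.
Offset 17: leading byte 0xF0 = 11110000 → 4-byte char #7 = F0 9D 9A 83.
Offset 21: leading byte 0xE1 = 11100001 → 3-byte char #8 = E1 82 A7.
Offset 24: leading byte 0xE9 = 11101001 → 3-byte char #9 = E9 8B 8A.
Leading byte 0xE9 = 11101001 matches 1110xxxx → 3-byte sequence.
Byte 1: 0xE9 = 11101001, payload 1001 (4 bits).
Byte 2: 0x8B = 10001011 (10xxxxxx ✓), payload 001011.
Byte 3: 0x8A = 10001010 (10xxxxxx ✓), payload 001010.
Concatenate: 1001001011001010 = 0x92CA (16 bits → U+92CA).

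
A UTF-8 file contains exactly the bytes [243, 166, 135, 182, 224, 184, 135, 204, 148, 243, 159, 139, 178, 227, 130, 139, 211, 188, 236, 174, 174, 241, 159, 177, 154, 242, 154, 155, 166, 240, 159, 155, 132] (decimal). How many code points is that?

10

Byte at offset 0: 0xF3 = 11110011 → 4-byte char (#1). Advance 4.
Byte at offset 4: 0xE0 = 11100000 → 3-byte char (#2). Advance 3.
Byte at offset 7: 0xCC = 11001100 → 2-byte char (#3). Advance 2.
Byte at offset 9: 0xF3 = 11110011 → 4-byte char (#4). Advance 4.
Byte at offset 13: 0xE3 = 11100011 → 3-byte char (#5). Advance 3.
Byte at offset 16: 0xD3 = 11010011 → 2-byte char (#6). Advance 2.
Byte at offset 18: 0xEC = 11101100 → 3-byte char (#7). Advance 3.
Byte at offset 21: 0xF1 = 11110001 → 4-byte char (#8). Advance 4.
Byte at offset 25: 0xF2 = 11110010 → 4-byte char (#9). Advance 4.
Byte at offset 29: 0xF0 = 11110000 → 4-byte char (#10). Advance 4.
Reached end at offset 33 after 10 code points.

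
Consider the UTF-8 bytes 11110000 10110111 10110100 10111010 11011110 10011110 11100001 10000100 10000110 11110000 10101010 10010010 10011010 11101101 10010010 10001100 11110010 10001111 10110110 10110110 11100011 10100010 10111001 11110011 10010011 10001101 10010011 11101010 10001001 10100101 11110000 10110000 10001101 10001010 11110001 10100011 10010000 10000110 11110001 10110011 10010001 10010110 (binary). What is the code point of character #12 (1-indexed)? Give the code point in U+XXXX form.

U+73456

Offset 0: leading byte 0xF0 = 11110000 → 4-byte char #1 = F0 B7 B4 BA.
Offset 4: leading byte 0xDE = 11011110 → 2-byte char #2 = DE 9E.
Offset 6: leading byte 0xE1 = 11100001 → 3-byte char #3 = E1 84 86.
Offset 9: leading byte 0xF0 = 11110000 → 4-byte char #4 = F0 AA 92 9A.
Offset 13: leading byte 0xED = 11101101 → 3-byte char #5 = ED 92 8C.
Offset 16: leading byte 0xF2 = 11110010 → 4-byte char #6 = F2 8F B6 B6.
Offset 20: leading byte 0xE3 = 11100011 → 3-byte char #7 = E3 A2 B9.
Offset 23: leading byte 0xF3 = 11110011 → 4-byte char #8 = F3 93 8D 93.
Offset 27: leading byte 0xEA = 11101010 → 3-byte char #9 = EA 89 A5.
Offset 30: leading byte 0xF0 = 11110000 → 4-byte char #10 = F0 B0 8D 8A.
Offset 34: leading byte 0xF1 = 11110001 → 4-byte char #11 = F1 A3 90 86.
Offset 38: leading byte 0xF1 = 11110001 → 4-byte char #12 = F1 B3 91 96.
Leading byte 0xF1 = 11110001 matches 11110xxx → 4-byte sequence.
Byte 1: 0xF1 = 11110001, payload 001 (3 bits).
Byte 2: 0xB3 = 10110011 (10xxxxxx ✓), payload 110011.
Byte 3: 0x91 = 10010001 (10xxxxxx ✓), payload 010001.
Byte 4: 0x96 = 10010110 (10xxxxxx ✓), payload 010110.
Concatenate: 001110011010001010110 = 0x73456 (21 bits → U+73456).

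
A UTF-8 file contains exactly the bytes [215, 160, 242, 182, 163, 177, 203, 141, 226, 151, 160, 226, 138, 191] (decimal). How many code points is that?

5

Byte at offset 0: 0xD7 = 11010111 → 2-byte char (#1). Advance 2.
Byte at offset 2: 0xF2 = 11110010 → 4-byte char (#2). Advance 4.
Byte at offset 6: 0xCB = 11001011 → 2-byte char (#3). Advance 2.
Byte at offset 8: 0xE2 = 11100010 → 3-byte char (#4). Advance 3.
Byte at offset 11: 0xE2 = 11100010 → 3-byte char (#5). Advance 3.
Reached end at offset 14 after 5 code points.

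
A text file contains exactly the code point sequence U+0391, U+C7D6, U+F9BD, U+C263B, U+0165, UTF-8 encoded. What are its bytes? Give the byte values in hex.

CE 91 EC 9F 96 EF A6 BD F3 82 98 BB C5 A5

U+0391: 2-byte form → CE 91.
U+C7D6: 3-byte form → EC 9F 96.
U+F9BD: 3-byte form → EF A6 BD.
U+C263B: 4-byte form → F3 82 98 BB.
U+0165: 2-byte form → C5 A5.
Concatenated (14 bytes): CE 91 EC 9F 96 EF A6 BD F3 82 98 BB C5 A5.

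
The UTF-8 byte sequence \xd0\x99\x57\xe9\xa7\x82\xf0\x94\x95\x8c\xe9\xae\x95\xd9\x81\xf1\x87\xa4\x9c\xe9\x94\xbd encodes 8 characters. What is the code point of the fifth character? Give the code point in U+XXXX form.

U+9B95

Offset 0: leading byte 0xD0 = 11010000 → 2-byte char #1 = D0 99.
Offset 2: leading byte 0x57 = 01010111 → 1-byte char #2 = 57.
Offset 3: leading byte 0xE9 = 11101001 → 3-byte char #3 = E9 A7 82.
Offset 6: leading byte 0xF0 = 11110000 → 4-byte char #4 = F0 94 95 8C.
Offset 10: leading byte 0xE9 = 11101001 → 3-byte char #5 = E9 AE 95.
Leading byte 0xE9 = 11101001 matches 1110xxxx → 3-byte sequence.
Byte 1: 0xE9 = 11101001, payload 1001 (4 bits).
Byte 2: 0xAE = 10101110 (10xxxxxx ✓), payload 101110.
Byte 3: 0x95 = 10010101 (10xxxxxx ✓), payload 010101.
Concatenate: 1001101110010101 = 0x9B95 (16 bits → U+9B95).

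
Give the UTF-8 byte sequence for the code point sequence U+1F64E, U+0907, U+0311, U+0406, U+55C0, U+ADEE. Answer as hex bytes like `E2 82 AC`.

F0 9F 99 8E E0 A4 87 CC 91 D0 86 E5 97 80 EA B7 AE

U+1F64E: 4-byte form → F0 9F 99 8E.
U+0907: 3-byte form → E0 A4 87.
U+0311: 2-byte form → CC 91.
U+0406: 2-byte form → D0 86.
U+55C0: 3-byte form → E5 97 80.
U+ADEE: 3-byte form → EA B7 AE.
Concatenated (17 bytes): F0 9F 99 8E E0 A4 87 CC 91 D0 86 E5 97 80 EA B7 AE.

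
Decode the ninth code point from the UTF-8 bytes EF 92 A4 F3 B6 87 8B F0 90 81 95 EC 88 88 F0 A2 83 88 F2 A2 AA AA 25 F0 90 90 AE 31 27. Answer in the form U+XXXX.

Offset 0: leading byte 0xEF = 11101111 → 3-byte char #1 = EF 92 A4.
Offset 3: leading byte 0xF3 = 11110011 → 4-byte char #2 = F3 B6 87 8B.
Offset 7: leading byte 0xF0 = 11110000 → 4-byte char #3 = F0 90 81 95.
Offset 11: leading byte 0xEC = 11101100 → 3-byte char #4 = EC 88 88.
Offset 14: leading byte 0xF0 = 11110000 → 4-byte char #5 = F0 A2 83 88.
Offset 18: leading byte 0xF2 = 11110010 → 4-byte char #6 = F2 A2 AA AA.
Offset 22: leading byte 0x25 = 00100101 → 1-byte char #7 = 25.
Offset 23: leading byte 0xF0 = 11110000 → 4-byte char #8 = F0 90 90 AE.
Offset 27: leading byte 0x31 = 00110001 → 1-byte char #9 = 31.
Leading byte 0x31 = 00110001 matches 0xxxxxxx → 1-byte sequence.
Byte 1: 0x31 = 00110001, payload 0110001 (7 bits).
Concatenate: 0110001 = 0x31 (7 bits → U+0031).

U+0031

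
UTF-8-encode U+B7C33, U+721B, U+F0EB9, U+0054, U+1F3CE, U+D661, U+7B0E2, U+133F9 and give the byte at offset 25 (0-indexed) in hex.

U+B7C33 → 4-byte form F2 B7 B0 B3 at offsets 0–3.
U+721B → 3-byte form E7 88 9B at offsets 4–6.
U+F0EB9 → 4-byte form F3 B0 BA B9 at offsets 7–10.
U+0054 → 1-byte form 54 at offsets 11–11.
U+1F3CE → 4-byte form F0 9F 8F 8E at offsets 12–15.
U+D661 → 3-byte form ED 99 A1 at offsets 16–18.
U+7B0E2 → 4-byte form F1 BB 83 A2 at offsets 19–22.
U+133F9 → 4-byte form F0 93 8F B9 at offsets 23–26.
Offset 25 falls in char 8's range; it's byte 3 of F0 93 8F B9 = 0x8F.

0x8F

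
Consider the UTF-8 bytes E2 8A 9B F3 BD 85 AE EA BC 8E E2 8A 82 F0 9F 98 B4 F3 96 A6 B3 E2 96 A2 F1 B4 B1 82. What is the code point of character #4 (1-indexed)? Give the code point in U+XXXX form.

U+2282

Offset 0: leading byte 0xE2 = 11100010 → 3-byte char #1 = E2 8A 9B.
Offset 3: leading byte 0xF3 = 11110011 → 4-byte char #2 = F3 BD 85 AE.
Offset 7: leading byte 0xEA = 11101010 → 3-byte char #3 = EA BC 8E.
Offset 10: leading byte 0xE2 = 11100010 → 3-byte char #4 = E2 8A 82.
Leading byte 0xE2 = 11100010 matches 1110xxxx → 3-byte sequence.
Byte 1: 0xE2 = 11100010, payload 0010 (4 bits).
Byte 2: 0x8A = 10001010 (10xxxxxx ✓), payload 001010.
Byte 3: 0x82 = 10000010 (10xxxxxx ✓), payload 000010.
Concatenate: 0010001010000010 = 0x2282 (16 bits → U+2282).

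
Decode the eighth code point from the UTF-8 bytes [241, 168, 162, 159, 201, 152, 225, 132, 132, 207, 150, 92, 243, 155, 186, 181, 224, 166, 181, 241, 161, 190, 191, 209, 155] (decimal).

U+61FBF

Offset 0: leading byte 0xF1 = 11110001 → 4-byte char #1 = F1 A8 A2 9F.
Offset 4: leading byte 0xC9 = 11001001 → 2-byte char #2 = C9 98.
Offset 6: leading byte 0xE1 = 11100001 → 3-byte char #3 = E1 84 84.
Offset 9: leading byte 0xCF = 11001111 → 2-byte char #4 = CF 96.
Offset 11: leading byte 0x5C = 01011100 → 1-byte char #5 = 5C.
Offset 12: leading byte 0xF3 = 11110011 → 4-byte char #6 = F3 9B BA B5.
Offset 16: leading byte 0xE0 = 11100000 → 3-byte char #7 = E0 A6 B5.
Offset 19: leading byte 0xF1 = 11110001 → 4-byte char #8 = F1 A1 BE BF.
Leading byte 0xF1 = 11110001 matches 11110xxx → 4-byte sequence.
Byte 1: 0xF1 = 11110001, payload 001 (3 bits).
Byte 2: 0xA1 = 10100001 (10xxxxxx ✓), payload 100001.
Byte 3: 0xBE = 10111110 (10xxxxxx ✓), payload 111110.
Byte 4: 0xBF = 10111111 (10xxxxxx ✓), payload 111111.
Concatenate: 001100001111110111111 = 0x61FBF (21 bits → U+61FBF).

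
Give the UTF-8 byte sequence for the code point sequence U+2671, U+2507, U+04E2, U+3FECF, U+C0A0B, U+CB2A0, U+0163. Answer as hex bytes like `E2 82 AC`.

E2 99 B1 E2 94 87 D3 A2 F0 BF BB 8F F3 80 A8 8B F3 8B 8A A0 C5 A3

U+2671: 3-byte form → E2 99 B1.
U+2507: 3-byte form → E2 94 87.
U+04E2: 2-byte form → D3 A2.
U+3FECF: 4-byte form → F0 BF BB 8F.
U+C0A0B: 4-byte form → F3 80 A8 8B.
U+CB2A0: 4-byte form → F3 8B 8A A0.
U+0163: 2-byte form → C5 A3.
Concatenated (22 bytes): E2 99 B1 E2 94 87 D3 A2 F0 BF BB 8F F3 80 A8 8B F3 8B 8A A0 C5 A3.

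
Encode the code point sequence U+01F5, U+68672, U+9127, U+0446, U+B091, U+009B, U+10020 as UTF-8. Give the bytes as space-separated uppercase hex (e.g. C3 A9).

U+01F5: 2-byte form → C7 B5.
U+68672: 4-byte form → F1 A8 99 B2.
U+9127: 3-byte form → E9 84 A7.
U+0446: 2-byte form → D1 86.
U+B091: 3-byte form → EB 82 91.
U+009B: 2-byte form → C2 9B.
U+10020: 4-byte form → F0 90 80 A0.
Concatenated (20 bytes): C7 B5 F1 A8 99 B2 E9 84 A7 D1 86 EB 82 91 C2 9B F0 90 80 A0.

C7 B5 F1 A8 99 B2 E9 84 A7 D1 86 EB 82 91 C2 9B F0 90 80 A0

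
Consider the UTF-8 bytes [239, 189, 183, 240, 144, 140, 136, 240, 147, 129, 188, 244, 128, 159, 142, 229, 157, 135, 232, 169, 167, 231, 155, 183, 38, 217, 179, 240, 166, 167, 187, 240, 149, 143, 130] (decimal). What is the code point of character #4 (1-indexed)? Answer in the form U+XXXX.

Offset 0: leading byte 0xEF = 11101111 → 3-byte char #1 = EF BD B7.
Offset 3: leading byte 0xF0 = 11110000 → 4-byte char #2 = F0 90 8C 88.
Offset 7: leading byte 0xF0 = 11110000 → 4-byte char #3 = F0 93 81 BC.
Offset 11: leading byte 0xF4 = 11110100 → 4-byte char #4 = F4 80 9F 8E.
Leading byte 0xF4 = 11110100 matches 11110xxx → 4-byte sequence.
Byte 1: 0xF4 = 11110100, payload 100 (3 bits).
Byte 2: 0x80 = 10000000 (10xxxxxx ✓), payload 000000.
Byte 3: 0x9F = 10011111 (10xxxxxx ✓), payload 011111.
Byte 4: 0x8E = 10001110 (10xxxxxx ✓), payload 001110.
Concatenate: 100000000011111001110 = 0x1007CE (21 bits → U+1007CE).

U+1007CE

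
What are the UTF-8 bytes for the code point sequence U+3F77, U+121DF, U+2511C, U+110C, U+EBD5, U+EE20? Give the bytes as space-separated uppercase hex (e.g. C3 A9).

E3 BD B7 F0 92 87 9F F0 A5 84 9C E1 84 8C EE AF 95 EE B8 A0

U+3F77: 3-byte form → E3 BD B7.
U+121DF: 4-byte form → F0 92 87 9F.
U+2511C: 4-byte form → F0 A5 84 9C.
U+110C: 3-byte form → E1 84 8C.
U+EBD5: 3-byte form → EE AF 95.
U+EE20: 3-byte form → EE B8 A0.
Concatenated (20 bytes): E3 BD B7 F0 92 87 9F F0 A5 84 9C E1 84 8C EE AF 95 EE B8 A0.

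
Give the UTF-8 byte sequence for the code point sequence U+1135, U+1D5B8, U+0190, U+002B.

E1 84 B5 F0 9D 96 B8 C6 90 2B

U+1135: 3-byte form → E1 84 B5.
U+1D5B8: 4-byte form → F0 9D 96 B8.
U+0190: 2-byte form → C6 90.
U+002B: 1-byte form → 2B.
Concatenated (10 bytes): E1 84 B5 F0 9D 96 B8 C6 90 2B.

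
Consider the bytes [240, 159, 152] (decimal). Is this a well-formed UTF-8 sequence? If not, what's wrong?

invalid (sequence truncated)

Leading byte 0xF0 = 11110000 → 4-byte form, but only 3 bytes are present.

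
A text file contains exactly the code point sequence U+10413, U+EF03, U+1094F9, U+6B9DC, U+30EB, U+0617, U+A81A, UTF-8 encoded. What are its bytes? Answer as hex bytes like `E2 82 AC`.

U+10413: 4-byte form → F0 90 90 93.
U+EF03: 3-byte form → EE BC 83.
U+1094F9: 4-byte form → F4 89 93 B9.
U+6B9DC: 4-byte form → F1 AB A7 9C.
U+30EB: 3-byte form → E3 83 AB.
U+0617: 2-byte form → D8 97.
U+A81A: 3-byte form → EA A0 9A.
Concatenated (23 bytes): F0 90 90 93 EE BC 83 F4 89 93 B9 F1 AB A7 9C E3 83 AB D8 97 EA A0 9A.

F0 90 90 93 EE BC 83 F4 89 93 B9 F1 AB A7 9C E3 83 AB D8 97 EA A0 9A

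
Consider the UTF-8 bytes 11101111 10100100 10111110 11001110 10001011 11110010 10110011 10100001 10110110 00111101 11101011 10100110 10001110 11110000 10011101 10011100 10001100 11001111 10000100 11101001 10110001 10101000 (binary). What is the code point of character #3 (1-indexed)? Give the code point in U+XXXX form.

U+B3876

Offset 0: leading byte 0xEF = 11101111 → 3-byte char #1 = EF A4 BE.
Offset 3: leading byte 0xCE = 11001110 → 2-byte char #2 = CE 8B.
Offset 5: leading byte 0xF2 = 11110010 → 4-byte char #3 = F2 B3 A1 B6.
Leading byte 0xF2 = 11110010 matches 11110xxx → 4-byte sequence.
Byte 1: 0xF2 = 11110010, payload 010 (3 bits).
Byte 2: 0xB3 = 10110011 (10xxxxxx ✓), payload 110011.
Byte 3: 0xA1 = 10100001 (10xxxxxx ✓), payload 100001.
Byte 4: 0xB6 = 10110110 (10xxxxxx ✓), payload 110110.
Concatenate: 010110011100001110110 = 0xB3876 (21 bits → U+B3876).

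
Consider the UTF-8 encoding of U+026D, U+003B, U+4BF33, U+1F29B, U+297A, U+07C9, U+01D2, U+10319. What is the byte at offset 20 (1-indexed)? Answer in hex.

1-indexed offset 20 is 0-indexed offset 19.
U+026D → 2-byte form C9 AD at offsets 0–1.
U+003B → 1-byte form 3B at offsets 2–2.
U+4BF33 → 4-byte form F1 8B BC B3 at offsets 3–6.
U+1F29B → 4-byte form F0 9F 8A 9B at offsets 7–10.
U+297A → 3-byte form E2 A5 BA at offsets 11–13.
U+07C9 → 2-byte form DF 89 at offsets 14–15.
U+01D2 → 2-byte form C7 92 at offsets 16–17.
U+10319 → 4-byte form F0 90 8C 99 at offsets 18–21.
Offset 19 falls in char 8's range; it's byte 2 of F0 90 8C 99 = 0x90.

0x90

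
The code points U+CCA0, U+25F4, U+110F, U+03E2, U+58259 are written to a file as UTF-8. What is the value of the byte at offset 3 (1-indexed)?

0xA0

1-indexed offset 3 is 0-indexed offset 2.
U+CCA0 → 3-byte form EC B2 A0 at offsets 0–2.
Offset 2 falls in char 1's range; it's byte 3 of EC B2 A0 = 0xA0.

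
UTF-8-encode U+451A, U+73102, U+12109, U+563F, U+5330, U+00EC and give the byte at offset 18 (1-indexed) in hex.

1-indexed offset 18 is 0-indexed offset 17.
U+451A → 3-byte form E4 94 9A at offsets 0–2.
U+73102 → 4-byte form F1 B3 84 82 at offsets 3–6.
U+12109 → 4-byte form F0 92 84 89 at offsets 7–10.
U+563F → 3-byte form E5 98 BF at offsets 11–13.
U+5330 → 3-byte form E5 8C B0 at offsets 14–16.
U+00EC → 2-byte form C3 AC at offsets 17–18.
Offset 17 falls in char 6's range; it's byte 1 of C3 AC = 0xC3.

0xC3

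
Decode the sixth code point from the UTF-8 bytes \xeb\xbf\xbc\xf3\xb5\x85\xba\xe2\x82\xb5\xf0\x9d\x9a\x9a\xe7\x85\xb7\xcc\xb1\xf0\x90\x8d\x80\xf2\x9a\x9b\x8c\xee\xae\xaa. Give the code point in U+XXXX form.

Offset 0: leading byte 0xEB = 11101011 → 3-byte char #1 = EB BF BC.
Offset 3: leading byte 0xF3 = 11110011 → 4-byte char #2 = F3 B5 85 BA.
Offset 7: leading byte 0xE2 = 11100010 → 3-byte char #3 = E2 82 B5.
Offset 10: leading byte 0xF0 = 11110000 → 4-byte char #4 = F0 9D 9A 9A.
Offset 14: leading byte 0xE7 = 11100111 → 3-byte char #5 = E7 85 B7.
Offset 17: leading byte 0xCC = 11001100 → 2-byte char #6 = CC B1.
Leading byte 0xCC = 11001100 matches 110xxxxx → 2-byte sequence.
Byte 1: 0xCC = 11001100, payload 01100 (5 bits).
Byte 2: 0xB1 = 10110001 (10xxxxxx ✓), payload 110001.
Concatenate: 01100110001 = 0x331 (11 bits → U+0331).

U+0331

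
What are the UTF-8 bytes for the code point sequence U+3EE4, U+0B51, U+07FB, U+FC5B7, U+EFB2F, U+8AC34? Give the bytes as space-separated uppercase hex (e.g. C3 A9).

U+3EE4: 3-byte form → E3 BB A4.
U+0B51: 3-byte form → E0 AD 91.
U+07FB: 2-byte form → DF BB.
U+FC5B7: 4-byte form → F3 BC 96 B7.
U+EFB2F: 4-byte form → F3 AF AC AF.
U+8AC34: 4-byte form → F2 8A B0 B4.
Concatenated (20 bytes): E3 BB A4 E0 AD 91 DF BB F3 BC 96 B7 F3 AF AC AF F2 8A B0 B4.

E3 BB A4 E0 AD 91 DF BB F3 BC 96 B7 F3 AF AC AF F2 8A B0 B4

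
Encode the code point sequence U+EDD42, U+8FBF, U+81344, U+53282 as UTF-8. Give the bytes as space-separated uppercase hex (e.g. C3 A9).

U+EDD42: 4-byte form → F3 AD B5 82.
U+8FBF: 3-byte form → E8 BE BF.
U+81344: 4-byte form → F2 81 8D 84.
U+53282: 4-byte form → F1 93 8A 82.
Concatenated (15 bytes): F3 AD B5 82 E8 BE BF F2 81 8D 84 F1 93 8A 82.

F3 AD B5 82 E8 BE BF F2 81 8D 84 F1 93 8A 82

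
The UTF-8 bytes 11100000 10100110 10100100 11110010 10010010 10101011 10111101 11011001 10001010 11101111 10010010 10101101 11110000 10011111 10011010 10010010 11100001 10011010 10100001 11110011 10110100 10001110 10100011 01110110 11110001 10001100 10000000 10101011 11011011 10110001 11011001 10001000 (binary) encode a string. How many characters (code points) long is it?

Byte at offset 0: 0xE0 = 11100000 → 3-byte char (#1). Advance 3.
Byte at offset 3: 0xF2 = 11110010 → 4-byte char (#2). Advance 4.
Byte at offset 7: 0xD9 = 11011001 → 2-byte char (#3). Advance 2.
Byte at offset 9: 0xEF = 11101111 → 3-byte char (#4). Advance 3.
Byte at offset 12: 0xF0 = 11110000 → 4-byte char (#5). Advance 4.
Byte at offset 16: 0xE1 = 11100001 → 3-byte char (#6). Advance 3.
Byte at offset 19: 0xF3 = 11110011 → 4-byte char (#7). Advance 4.
Byte at offset 23: 0x76 = 01110110 → 1-byte char (#8). Advance 1.
Byte at offset 24: 0xF1 = 11110001 → 4-byte char (#9). Advance 4.
Byte at offset 28: 0xDB = 11011011 → 2-byte char (#10). Advance 2.
Byte at offset 30: 0xD9 = 11011001 → 2-byte char (#11). Advance 2.
Reached end at offset 32 after 11 code points.

11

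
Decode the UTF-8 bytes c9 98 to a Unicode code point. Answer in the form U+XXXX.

Leading byte 0xC9 = 11001001 matches 110xxxxx → 2-byte sequence.
Byte 1: 0xC9 = 11001001, payload 01001 (5 bits).
Byte 2: 0x98 = 10011000 (10xxxxxx ✓), payload 011000.
Concatenate: 01001011000 = 0x258 (11 bits → U+0258).

U+0258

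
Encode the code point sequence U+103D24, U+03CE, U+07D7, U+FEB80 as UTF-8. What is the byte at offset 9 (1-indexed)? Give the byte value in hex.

1-indexed offset 9 is 0-indexed offset 8.
U+103D24 → 4-byte form F4 83 B4 A4 at offsets 0–3.
U+03CE → 2-byte form CF 8E at offsets 4–5.
U+07D7 → 2-byte form DF 97 at offsets 6–7.
U+FEB80 → 4-byte form F3 BE AE 80 at offsets 8–11.
Offset 8 falls in char 4's range; it's byte 1 of F3 BE AE 80 = 0xF3.

0xF3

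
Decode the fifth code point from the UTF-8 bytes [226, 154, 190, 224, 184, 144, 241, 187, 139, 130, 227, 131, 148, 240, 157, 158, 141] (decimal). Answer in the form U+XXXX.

U+1D78D

Offset 0: leading byte 0xE2 = 11100010 → 3-byte char #1 = E2 9A BE.
Offset 3: leading byte 0xE0 = 11100000 → 3-byte char #2 = E0 B8 90.
Offset 6: leading byte 0xF1 = 11110001 → 4-byte char #3 = F1 BB 8B 82.
Offset 10: leading byte 0xE3 = 11100011 → 3-byte char #4 = E3 83 94.
Offset 13: leading byte 0xF0 = 11110000 → 4-byte char #5 = F0 9D 9E 8D.
Leading byte 0xF0 = 11110000 matches 11110xxx → 4-byte sequence.
Byte 1: 0xF0 = 11110000, payload 000 (3 bits).
Byte 2: 0x9D = 10011101 (10xxxxxx ✓), payload 011101.
Byte 3: 0x9E = 10011110 (10xxxxxx ✓), payload 011110.
Byte 4: 0x8D = 10001101 (10xxxxxx ✓), payload 001101.
Concatenate: 000011101011110001101 = 0x1D78D (21 bits → U+1D78D).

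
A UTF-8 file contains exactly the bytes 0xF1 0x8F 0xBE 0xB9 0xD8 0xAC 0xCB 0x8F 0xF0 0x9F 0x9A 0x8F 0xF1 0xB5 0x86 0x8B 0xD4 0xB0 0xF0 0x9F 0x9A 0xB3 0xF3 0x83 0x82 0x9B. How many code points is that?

Byte at offset 0: 0xF1 = 11110001 → 4-byte char (#1). Advance 4.
Byte at offset 4: 0xD8 = 11011000 → 2-byte char (#2). Advance 2.
Byte at offset 6: 0xCB = 11001011 → 2-byte char (#3). Advance 2.
Byte at offset 8: 0xF0 = 11110000 → 4-byte char (#4). Advance 4.
Byte at offset 12: 0xF1 = 11110001 → 4-byte char (#5). Advance 4.
Byte at offset 16: 0xD4 = 11010100 → 2-byte char (#6). Advance 2.
Byte at offset 18: 0xF0 = 11110000 → 4-byte char (#7). Advance 4.
Byte at offset 22: 0xF3 = 11110011 → 4-byte char (#8). Advance 4.
Reached end at offset 26 after 8 code points.

8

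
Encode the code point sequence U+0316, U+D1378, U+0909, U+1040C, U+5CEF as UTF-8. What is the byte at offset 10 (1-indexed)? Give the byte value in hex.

1-indexed offset 10 is 0-indexed offset 9.
U+0316 → 2-byte form CC 96 at offsets 0–1.
U+D1378 → 4-byte form F3 91 8D B8 at offsets 2–5.
U+0909 → 3-byte form E0 A4 89 at offsets 6–8.
U+1040C → 4-byte form F0 90 90 8C at offsets 9–12.
Offset 9 falls in char 4's range; it's byte 1 of F0 90 90 8C = 0xF0.

0xF0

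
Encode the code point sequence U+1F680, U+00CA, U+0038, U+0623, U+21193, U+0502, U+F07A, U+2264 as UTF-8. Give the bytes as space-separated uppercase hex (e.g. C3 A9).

U+1F680: 4-byte form → F0 9F 9A 80.
U+00CA: 2-byte form → C3 8A.
U+0038: 1-byte form → 38.
U+0623: 2-byte form → D8 A3.
U+21193: 4-byte form → F0 A1 86 93.
U+0502: 2-byte form → D4 82.
U+F07A: 3-byte form → EF 81 BA.
U+2264: 3-byte form → E2 89 A4.
Concatenated (21 bytes): F0 9F 9A 80 C3 8A 38 D8 A3 F0 A1 86 93 D4 82 EF 81 BA E2 89 A4.

F0 9F 9A 80 C3 8A 38 D8 A3 F0 A1 86 93 D4 82 EF 81 BA E2 89 A4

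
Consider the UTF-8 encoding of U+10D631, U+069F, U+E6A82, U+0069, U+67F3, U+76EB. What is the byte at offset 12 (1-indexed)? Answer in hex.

1-indexed offset 12 is 0-indexed offset 11.
U+10D631 → 4-byte form F4 8D 98 B1 at offsets 0–3.
U+069F → 2-byte form DA 9F at offsets 4–5.
U+E6A82 → 4-byte form F3 A6 AA 82 at offsets 6–9.
U+0069 → 1-byte form 69 at offsets 10–10.
U+67F3 → 3-byte form E6 9F B3 at offsets 11–13.
Offset 11 falls in char 5's range; it's byte 1 of E6 9F B3 = 0xE6.

0xE6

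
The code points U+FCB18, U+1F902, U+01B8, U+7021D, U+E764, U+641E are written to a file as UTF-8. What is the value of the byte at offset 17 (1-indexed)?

1-indexed offset 17 is 0-indexed offset 16.
U+FCB18 → 4-byte form F3 BC AC 98 at offsets 0–3.
U+1F902 → 4-byte form F0 9F A4 82 at offsets 4–7.
U+01B8 → 2-byte form C6 B8 at offsets 8–9.
U+7021D → 4-byte form F1 B0 88 9D at offsets 10–13.
U+E764 → 3-byte form EE 9D A4 at offsets 14–16.
Offset 16 falls in char 5's range; it's byte 3 of EE 9D A4 = 0xA4.

0xA4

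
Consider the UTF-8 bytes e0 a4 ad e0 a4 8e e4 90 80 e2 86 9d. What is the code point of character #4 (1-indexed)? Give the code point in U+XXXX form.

U+219D

Offset 0: leading byte 0xE0 = 11100000 → 3-byte char #1 = E0 A4 AD.
Offset 3: leading byte 0xE0 = 11100000 → 3-byte char #2 = E0 A4 8E.
Offset 6: leading byte 0xE4 = 11100100 → 3-byte char #3 = E4 90 80.
Offset 9: leading byte 0xE2 = 11100010 → 3-byte char #4 = E2 86 9D.
Leading byte 0xE2 = 11100010 matches 1110xxxx → 3-byte sequence.
Byte 1: 0xE2 = 11100010, payload 0010 (4 bits).
Byte 2: 0x86 = 10000110 (10xxxxxx ✓), payload 000110.
Byte 3: 0x9D = 10011101 (10xxxxxx ✓), payload 011101.
Concatenate: 0010000110011101 = 0x219D (16 bits → U+219D).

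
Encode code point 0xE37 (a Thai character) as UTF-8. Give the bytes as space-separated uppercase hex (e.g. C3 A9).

E0 B8 B7

U+0E37 = 0xE37 = 3639 decimal. In range U+0800–U+FFFF → 3-byte form: 1110xxxx 10xxxxxx 10xxxxxx.
Binary (16 bits): 0000111000110111.
Split 4+6+6: 0000 | 111000 | 110111.
Byte 1: 11100000 = 0xE0.
Byte 2: 10111000 = 0xB8.
Byte 3: 10110111 = 0xB7.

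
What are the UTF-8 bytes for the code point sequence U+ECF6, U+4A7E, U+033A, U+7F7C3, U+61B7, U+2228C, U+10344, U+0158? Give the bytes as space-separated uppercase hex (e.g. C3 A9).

EE B3 B6 E4 A9 BE CC BA F1 BF 9F 83 E6 86 B7 F0 A2 8A 8C F0 90 8D 84 C5 98

U+ECF6: 3-byte form → EE B3 B6.
U+4A7E: 3-byte form → E4 A9 BE.
U+033A: 2-byte form → CC BA.
U+7F7C3: 4-byte form → F1 BF 9F 83.
U+61B7: 3-byte form → E6 86 B7.
U+2228C: 4-byte form → F0 A2 8A 8C.
U+10344: 4-byte form → F0 90 8D 84.
U+0158: 2-byte form → C5 98.
Concatenated (25 bytes): EE B3 B6 E4 A9 BE CC BA F1 BF 9F 83 E6 86 B7 F0 A2 8A 8C F0 90 8D 84 C5 98.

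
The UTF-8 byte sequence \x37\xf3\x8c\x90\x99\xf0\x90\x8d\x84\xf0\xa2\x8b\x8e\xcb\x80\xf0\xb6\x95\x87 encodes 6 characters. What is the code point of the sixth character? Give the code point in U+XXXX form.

Offset 0: leading byte 0x37 = 00110111 → 1-byte char #1 = 37.
Offset 1: leading byte 0xF3 = 11110011 → 4-byte char #2 = F3 8C 90 99.
Offset 5: leading byte 0xF0 = 11110000 → 4-byte char #3 = F0 90 8D 84.
Offset 9: leading byte 0xF0 = 11110000 → 4-byte char #4 = F0 A2 8B 8E.
Offset 13: leading byte 0xCB = 11001011 → 2-byte char #5 = CB 80.
Offset 15: leading byte 0xF0 = 11110000 → 4-byte char #6 = F0 B6 95 87.
Leading byte 0xF0 = 11110000 matches 11110xxx → 4-byte sequence.
Byte 1: 0xF0 = 11110000, payload 000 (3 bits).
Byte 2: 0xB6 = 10110110 (10xxxxxx ✓), payload 110110.
Byte 3: 0x95 = 10010101 (10xxxxxx ✓), payload 010101.
Byte 4: 0x87 = 10000111 (10xxxxxx ✓), payload 000111.
Concatenate: 000110110010101000111 = 0x36547 (21 bits → U+36547).

U+36547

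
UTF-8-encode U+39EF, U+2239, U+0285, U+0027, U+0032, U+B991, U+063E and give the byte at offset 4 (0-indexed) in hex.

0x88

U+39EF → 3-byte form E3 A7 AF at offsets 0–2.
U+2239 → 3-byte form E2 88 B9 at offsets 3–5.
Offset 4 falls in char 2's range; it's byte 2 of E2 88 B9 = 0x88.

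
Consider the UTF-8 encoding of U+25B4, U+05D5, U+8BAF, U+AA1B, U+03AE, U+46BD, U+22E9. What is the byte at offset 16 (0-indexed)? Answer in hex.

U+25B4 → 3-byte form E2 96 B4 at offsets 0–2.
U+05D5 → 2-byte form D7 95 at offsets 3–4.
U+8BAF → 3-byte form E8 AE AF at offsets 5–7.
U+AA1B → 3-byte form EA A8 9B at offsets 8–10.
U+03AE → 2-byte form CE AE at offsets 11–12.
U+46BD → 3-byte form E4 9A BD at offsets 13–15.
U+22E9 → 3-byte form E2 8B A9 at offsets 16–18.
Offset 16 falls in char 7's range; it's byte 1 of E2 8B A9 = 0xE2.

0xE2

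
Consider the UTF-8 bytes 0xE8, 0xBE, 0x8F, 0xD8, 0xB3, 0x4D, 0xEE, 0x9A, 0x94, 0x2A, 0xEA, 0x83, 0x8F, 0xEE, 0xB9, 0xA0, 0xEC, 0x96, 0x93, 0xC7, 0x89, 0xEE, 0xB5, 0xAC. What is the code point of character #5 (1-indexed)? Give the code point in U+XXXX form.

U+002A

Offset 0: leading byte 0xE8 = 11101000 → 3-byte char #1 = E8 BE 8F.
Offset 3: leading byte 0xD8 = 11011000 → 2-byte char #2 = D8 B3.
Offset 5: leading byte 0x4D = 01001101 → 1-byte char #3 = 4D.
Offset 6: leading byte 0xEE = 11101110 → 3-byte char #4 = EE 9A 94.
Offset 9: leading byte 0x2A = 00101010 → 1-byte char #5 = 2A.
Leading byte 0x2A = 00101010 matches 0xxxxxxx → 1-byte sequence.
Byte 1: 0x2A = 00101010, payload 0101010 (7 bits).
Concatenate: 0101010 = 0x2A (7 bits → U+002A).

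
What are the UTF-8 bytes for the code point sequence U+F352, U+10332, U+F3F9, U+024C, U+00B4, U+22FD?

EF 8D 92 F0 90 8C B2 EF 8F B9 C9 8C C2 B4 E2 8B BD

U+F352: 3-byte form → EF 8D 92.
U+10332: 4-byte form → F0 90 8C B2.
U+F3F9: 3-byte form → EF 8F B9.
U+024C: 2-byte form → C9 8C.
U+00B4: 2-byte form → C2 B4.
U+22FD: 3-byte form → E2 8B BD.
Concatenated (17 bytes): EF 8D 92 F0 90 8C B2 EF 8F B9 C9 8C C2 B4 E2 8B BD.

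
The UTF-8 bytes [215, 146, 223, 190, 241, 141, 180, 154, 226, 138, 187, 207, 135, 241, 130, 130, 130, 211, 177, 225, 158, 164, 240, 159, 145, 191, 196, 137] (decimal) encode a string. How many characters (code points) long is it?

Byte at offset 0: 0xD7 = 11010111 → 2-byte char (#1). Advance 2.
Byte at offset 2: 0xDF = 11011111 → 2-byte char (#2). Advance 2.
Byte at offset 4: 0xF1 = 11110001 → 4-byte char (#3). Advance 4.
Byte at offset 8: 0xE2 = 11100010 → 3-byte char (#4). Advance 3.
Byte at offset 11: 0xCF = 11001111 → 2-byte char (#5). Advance 2.
Byte at offset 13: 0xF1 = 11110001 → 4-byte char (#6). Advance 4.
Byte at offset 17: 0xD3 = 11010011 → 2-byte char (#7). Advance 2.
Byte at offset 19: 0xE1 = 11100001 → 3-byte char (#8). Advance 3.
Byte at offset 22: 0xF0 = 11110000 → 4-byte char (#9). Advance 4.
Byte at offset 26: 0xC4 = 11000100 → 2-byte char (#10). Advance 2.
Reached end at offset 28 after 10 code points.

10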